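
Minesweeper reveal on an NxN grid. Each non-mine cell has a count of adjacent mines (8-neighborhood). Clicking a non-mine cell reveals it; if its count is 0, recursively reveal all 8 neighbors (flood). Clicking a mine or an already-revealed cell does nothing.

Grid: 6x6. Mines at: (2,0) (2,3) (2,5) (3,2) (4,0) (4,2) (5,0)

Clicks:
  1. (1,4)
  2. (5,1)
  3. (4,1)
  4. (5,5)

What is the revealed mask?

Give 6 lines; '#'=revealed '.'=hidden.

Answer: ......
....#.
......
...###
.#.###
.#.###

Derivation:
Click 1 (1,4) count=2: revealed 1 new [(1,4)] -> total=1
Click 2 (5,1) count=3: revealed 1 new [(5,1)] -> total=2
Click 3 (4,1) count=4: revealed 1 new [(4,1)] -> total=3
Click 4 (5,5) count=0: revealed 9 new [(3,3) (3,4) (3,5) (4,3) (4,4) (4,5) (5,3) (5,4) (5,5)] -> total=12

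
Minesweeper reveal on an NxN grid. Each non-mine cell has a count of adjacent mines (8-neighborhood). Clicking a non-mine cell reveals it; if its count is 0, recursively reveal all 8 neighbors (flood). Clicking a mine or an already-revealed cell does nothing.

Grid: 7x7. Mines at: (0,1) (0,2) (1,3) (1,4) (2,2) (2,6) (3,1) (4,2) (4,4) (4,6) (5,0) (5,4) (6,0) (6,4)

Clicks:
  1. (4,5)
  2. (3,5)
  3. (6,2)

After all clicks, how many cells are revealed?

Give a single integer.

Answer: 8

Derivation:
Click 1 (4,5) count=3: revealed 1 new [(4,5)] -> total=1
Click 2 (3,5) count=3: revealed 1 new [(3,5)] -> total=2
Click 3 (6,2) count=0: revealed 6 new [(5,1) (5,2) (5,3) (6,1) (6,2) (6,3)] -> total=8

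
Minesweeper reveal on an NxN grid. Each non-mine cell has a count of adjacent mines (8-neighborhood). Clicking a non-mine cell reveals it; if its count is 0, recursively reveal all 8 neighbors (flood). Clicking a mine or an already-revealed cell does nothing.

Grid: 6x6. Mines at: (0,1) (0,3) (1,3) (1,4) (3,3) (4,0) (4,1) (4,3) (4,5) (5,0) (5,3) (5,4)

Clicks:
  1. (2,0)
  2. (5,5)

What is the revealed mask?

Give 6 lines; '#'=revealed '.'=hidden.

Click 1 (2,0) count=0: revealed 9 new [(1,0) (1,1) (1,2) (2,0) (2,1) (2,2) (3,0) (3,1) (3,2)] -> total=9
Click 2 (5,5) count=2: revealed 1 new [(5,5)] -> total=10

Answer: ......
###...
###...
###...
......
.....#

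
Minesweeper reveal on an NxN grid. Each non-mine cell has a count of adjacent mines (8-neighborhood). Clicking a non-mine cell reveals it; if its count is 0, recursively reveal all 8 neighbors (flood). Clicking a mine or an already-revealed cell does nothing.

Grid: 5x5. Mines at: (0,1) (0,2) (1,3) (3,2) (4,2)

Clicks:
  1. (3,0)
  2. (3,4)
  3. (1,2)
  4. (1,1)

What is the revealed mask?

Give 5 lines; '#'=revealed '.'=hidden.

Click 1 (3,0) count=0: revealed 8 new [(1,0) (1,1) (2,0) (2,1) (3,0) (3,1) (4,0) (4,1)] -> total=8
Click 2 (3,4) count=0: revealed 6 new [(2,3) (2,4) (3,3) (3,4) (4,3) (4,4)] -> total=14
Click 3 (1,2) count=3: revealed 1 new [(1,2)] -> total=15
Click 4 (1,1) count=2: revealed 0 new [(none)] -> total=15

Answer: .....
###..
##.##
##.##
##.##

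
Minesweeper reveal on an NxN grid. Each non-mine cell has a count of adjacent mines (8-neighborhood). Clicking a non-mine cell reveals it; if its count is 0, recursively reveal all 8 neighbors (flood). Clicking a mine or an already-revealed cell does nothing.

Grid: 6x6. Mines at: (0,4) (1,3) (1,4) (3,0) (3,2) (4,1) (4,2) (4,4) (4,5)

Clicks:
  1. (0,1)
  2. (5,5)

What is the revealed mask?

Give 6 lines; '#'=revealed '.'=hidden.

Click 1 (0,1) count=0: revealed 9 new [(0,0) (0,1) (0,2) (1,0) (1,1) (1,2) (2,0) (2,1) (2,2)] -> total=9
Click 2 (5,5) count=2: revealed 1 new [(5,5)] -> total=10

Answer: ###...
###...
###...
......
......
.....#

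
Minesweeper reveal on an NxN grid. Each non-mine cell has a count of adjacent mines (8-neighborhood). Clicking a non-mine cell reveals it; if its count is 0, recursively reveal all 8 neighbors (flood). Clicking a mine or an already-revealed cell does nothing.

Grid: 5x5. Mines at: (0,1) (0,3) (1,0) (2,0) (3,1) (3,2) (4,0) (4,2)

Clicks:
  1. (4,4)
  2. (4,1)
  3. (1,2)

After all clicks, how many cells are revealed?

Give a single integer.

Click 1 (4,4) count=0: revealed 8 new [(1,3) (1,4) (2,3) (2,4) (3,3) (3,4) (4,3) (4,4)] -> total=8
Click 2 (4,1) count=4: revealed 1 new [(4,1)] -> total=9
Click 3 (1,2) count=2: revealed 1 new [(1,2)] -> total=10

Answer: 10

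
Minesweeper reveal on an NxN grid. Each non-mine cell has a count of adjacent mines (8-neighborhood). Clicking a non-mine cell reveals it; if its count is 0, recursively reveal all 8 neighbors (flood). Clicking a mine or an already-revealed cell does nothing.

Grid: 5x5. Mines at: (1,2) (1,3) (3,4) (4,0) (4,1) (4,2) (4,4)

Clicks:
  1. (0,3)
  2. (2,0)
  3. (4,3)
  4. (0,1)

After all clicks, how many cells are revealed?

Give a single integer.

Answer: 10

Derivation:
Click 1 (0,3) count=2: revealed 1 new [(0,3)] -> total=1
Click 2 (2,0) count=0: revealed 8 new [(0,0) (0,1) (1,0) (1,1) (2,0) (2,1) (3,0) (3,1)] -> total=9
Click 3 (4,3) count=3: revealed 1 new [(4,3)] -> total=10
Click 4 (0,1) count=1: revealed 0 new [(none)] -> total=10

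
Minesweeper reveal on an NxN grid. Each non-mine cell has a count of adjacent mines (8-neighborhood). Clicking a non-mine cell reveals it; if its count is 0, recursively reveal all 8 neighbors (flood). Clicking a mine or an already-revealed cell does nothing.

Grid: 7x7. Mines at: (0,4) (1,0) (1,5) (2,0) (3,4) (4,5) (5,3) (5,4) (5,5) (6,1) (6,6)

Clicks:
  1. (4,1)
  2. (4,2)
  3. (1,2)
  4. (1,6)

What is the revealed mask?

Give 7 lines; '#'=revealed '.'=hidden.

Answer: .###...
.###..#
.###...
####...
####...
###....
.......

Derivation:
Click 1 (4,1) count=0: revealed 20 new [(0,1) (0,2) (0,3) (1,1) (1,2) (1,3) (2,1) (2,2) (2,3) (3,0) (3,1) (3,2) (3,3) (4,0) (4,1) (4,2) (4,3) (5,0) (5,1) (5,2)] -> total=20
Click 2 (4,2) count=1: revealed 0 new [(none)] -> total=20
Click 3 (1,2) count=0: revealed 0 new [(none)] -> total=20
Click 4 (1,6) count=1: revealed 1 new [(1,6)] -> total=21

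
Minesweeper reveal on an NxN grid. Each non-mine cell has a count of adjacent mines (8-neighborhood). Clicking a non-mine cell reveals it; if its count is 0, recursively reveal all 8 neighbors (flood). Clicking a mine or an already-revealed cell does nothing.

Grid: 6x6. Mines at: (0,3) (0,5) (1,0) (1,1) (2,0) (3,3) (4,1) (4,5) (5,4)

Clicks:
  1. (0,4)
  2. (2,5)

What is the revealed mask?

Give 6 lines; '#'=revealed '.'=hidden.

Answer: ....#.
....##
....##
....##
......
......

Derivation:
Click 1 (0,4) count=2: revealed 1 new [(0,4)] -> total=1
Click 2 (2,5) count=0: revealed 6 new [(1,4) (1,5) (2,4) (2,5) (3,4) (3,5)] -> total=7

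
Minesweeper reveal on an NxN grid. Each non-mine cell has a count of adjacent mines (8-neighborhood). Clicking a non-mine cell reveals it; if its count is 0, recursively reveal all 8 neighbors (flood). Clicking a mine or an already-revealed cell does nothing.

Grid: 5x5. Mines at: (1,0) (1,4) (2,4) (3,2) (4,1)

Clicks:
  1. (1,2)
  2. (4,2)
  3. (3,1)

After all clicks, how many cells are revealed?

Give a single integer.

Click 1 (1,2) count=0: revealed 9 new [(0,1) (0,2) (0,3) (1,1) (1,2) (1,3) (2,1) (2,2) (2,3)] -> total=9
Click 2 (4,2) count=2: revealed 1 new [(4,2)] -> total=10
Click 3 (3,1) count=2: revealed 1 new [(3,1)] -> total=11

Answer: 11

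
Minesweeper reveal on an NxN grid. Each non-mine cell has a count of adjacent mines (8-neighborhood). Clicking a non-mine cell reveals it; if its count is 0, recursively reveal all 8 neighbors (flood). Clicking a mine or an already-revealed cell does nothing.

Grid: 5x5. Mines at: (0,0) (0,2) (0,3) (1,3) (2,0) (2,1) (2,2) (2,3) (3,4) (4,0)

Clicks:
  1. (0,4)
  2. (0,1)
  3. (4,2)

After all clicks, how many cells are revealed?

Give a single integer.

Answer: 8

Derivation:
Click 1 (0,4) count=2: revealed 1 new [(0,4)] -> total=1
Click 2 (0,1) count=2: revealed 1 new [(0,1)] -> total=2
Click 3 (4,2) count=0: revealed 6 new [(3,1) (3,2) (3,3) (4,1) (4,2) (4,3)] -> total=8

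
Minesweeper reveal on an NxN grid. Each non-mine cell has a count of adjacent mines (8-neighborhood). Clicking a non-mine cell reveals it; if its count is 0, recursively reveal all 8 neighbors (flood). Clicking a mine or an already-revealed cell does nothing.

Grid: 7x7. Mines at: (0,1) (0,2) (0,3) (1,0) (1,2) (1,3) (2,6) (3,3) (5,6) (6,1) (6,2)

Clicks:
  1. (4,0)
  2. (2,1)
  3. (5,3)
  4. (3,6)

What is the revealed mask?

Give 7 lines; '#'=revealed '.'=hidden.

Click 1 (4,0) count=0: revealed 12 new [(2,0) (2,1) (2,2) (3,0) (3,1) (3,2) (4,0) (4,1) (4,2) (5,0) (5,1) (5,2)] -> total=12
Click 2 (2,1) count=2: revealed 0 new [(none)] -> total=12
Click 3 (5,3) count=1: revealed 1 new [(5,3)] -> total=13
Click 4 (3,6) count=1: revealed 1 new [(3,6)] -> total=14

Answer: .......
.......
###....
###...#
###....
####...
.......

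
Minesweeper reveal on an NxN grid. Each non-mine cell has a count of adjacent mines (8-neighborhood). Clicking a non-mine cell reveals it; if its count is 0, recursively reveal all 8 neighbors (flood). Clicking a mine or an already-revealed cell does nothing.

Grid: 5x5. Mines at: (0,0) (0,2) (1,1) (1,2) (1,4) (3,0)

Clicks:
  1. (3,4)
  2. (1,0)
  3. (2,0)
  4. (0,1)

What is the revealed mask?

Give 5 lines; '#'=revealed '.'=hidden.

Click 1 (3,4) count=0: revealed 12 new [(2,1) (2,2) (2,3) (2,4) (3,1) (3,2) (3,3) (3,4) (4,1) (4,2) (4,3) (4,4)] -> total=12
Click 2 (1,0) count=2: revealed 1 new [(1,0)] -> total=13
Click 3 (2,0) count=2: revealed 1 new [(2,0)] -> total=14
Click 4 (0,1) count=4: revealed 1 new [(0,1)] -> total=15

Answer: .#...
#....
#####
.####
.####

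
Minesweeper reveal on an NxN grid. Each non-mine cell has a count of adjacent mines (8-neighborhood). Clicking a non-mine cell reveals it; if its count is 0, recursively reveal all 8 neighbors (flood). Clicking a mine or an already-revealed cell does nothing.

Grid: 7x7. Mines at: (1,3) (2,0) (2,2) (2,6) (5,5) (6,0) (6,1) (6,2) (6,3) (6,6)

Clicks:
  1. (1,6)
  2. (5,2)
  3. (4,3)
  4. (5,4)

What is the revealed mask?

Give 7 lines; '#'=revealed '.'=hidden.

Click 1 (1,6) count=1: revealed 1 new [(1,6)] -> total=1
Click 2 (5,2) count=3: revealed 1 new [(5,2)] -> total=2
Click 3 (4,3) count=0: revealed 19 new [(2,3) (2,4) (2,5) (3,0) (3,1) (3,2) (3,3) (3,4) (3,5) (4,0) (4,1) (4,2) (4,3) (4,4) (4,5) (5,0) (5,1) (5,3) (5,4)] -> total=21
Click 4 (5,4) count=2: revealed 0 new [(none)] -> total=21

Answer: .......
......#
...###.
######.
######.
#####..
.......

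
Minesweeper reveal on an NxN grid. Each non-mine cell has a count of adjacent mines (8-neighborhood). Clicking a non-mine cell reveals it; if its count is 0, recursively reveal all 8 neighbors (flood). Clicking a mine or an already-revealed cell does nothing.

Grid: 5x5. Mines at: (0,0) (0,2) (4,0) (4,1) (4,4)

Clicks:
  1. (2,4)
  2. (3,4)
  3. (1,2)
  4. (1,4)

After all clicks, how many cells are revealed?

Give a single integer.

Click 1 (2,4) count=0: revealed 17 new [(0,3) (0,4) (1,0) (1,1) (1,2) (1,3) (1,4) (2,0) (2,1) (2,2) (2,3) (2,4) (3,0) (3,1) (3,2) (3,3) (3,4)] -> total=17
Click 2 (3,4) count=1: revealed 0 new [(none)] -> total=17
Click 3 (1,2) count=1: revealed 0 new [(none)] -> total=17
Click 4 (1,4) count=0: revealed 0 new [(none)] -> total=17

Answer: 17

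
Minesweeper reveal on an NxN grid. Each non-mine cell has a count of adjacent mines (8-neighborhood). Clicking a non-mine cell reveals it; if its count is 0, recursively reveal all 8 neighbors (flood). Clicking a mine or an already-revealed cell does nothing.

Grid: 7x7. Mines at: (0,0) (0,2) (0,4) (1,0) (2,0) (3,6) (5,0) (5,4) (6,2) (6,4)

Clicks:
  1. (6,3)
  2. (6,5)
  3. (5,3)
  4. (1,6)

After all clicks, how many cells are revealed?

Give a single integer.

Click 1 (6,3) count=3: revealed 1 new [(6,3)] -> total=1
Click 2 (6,5) count=2: revealed 1 new [(6,5)] -> total=2
Click 3 (5,3) count=3: revealed 1 new [(5,3)] -> total=3
Click 4 (1,6) count=0: revealed 6 new [(0,5) (0,6) (1,5) (1,6) (2,5) (2,6)] -> total=9

Answer: 9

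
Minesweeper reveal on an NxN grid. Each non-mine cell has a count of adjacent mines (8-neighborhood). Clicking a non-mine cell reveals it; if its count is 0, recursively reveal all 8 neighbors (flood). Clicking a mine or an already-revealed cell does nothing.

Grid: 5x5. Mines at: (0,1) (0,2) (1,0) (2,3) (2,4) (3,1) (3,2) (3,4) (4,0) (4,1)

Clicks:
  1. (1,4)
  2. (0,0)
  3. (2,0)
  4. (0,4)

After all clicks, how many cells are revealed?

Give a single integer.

Answer: 6

Derivation:
Click 1 (1,4) count=2: revealed 1 new [(1,4)] -> total=1
Click 2 (0,0) count=2: revealed 1 new [(0,0)] -> total=2
Click 3 (2,0) count=2: revealed 1 new [(2,0)] -> total=3
Click 4 (0,4) count=0: revealed 3 new [(0,3) (0,4) (1,3)] -> total=6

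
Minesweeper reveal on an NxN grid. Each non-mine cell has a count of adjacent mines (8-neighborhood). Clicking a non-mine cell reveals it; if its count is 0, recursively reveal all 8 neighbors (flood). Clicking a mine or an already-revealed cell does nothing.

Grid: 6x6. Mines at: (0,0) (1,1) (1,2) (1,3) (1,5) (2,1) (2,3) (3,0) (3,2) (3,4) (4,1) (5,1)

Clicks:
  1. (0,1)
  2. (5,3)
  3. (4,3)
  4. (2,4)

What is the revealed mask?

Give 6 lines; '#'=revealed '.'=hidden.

Click 1 (0,1) count=3: revealed 1 new [(0,1)] -> total=1
Click 2 (5,3) count=0: revealed 8 new [(4,2) (4,3) (4,4) (4,5) (5,2) (5,3) (5,4) (5,5)] -> total=9
Click 3 (4,3) count=2: revealed 0 new [(none)] -> total=9
Click 4 (2,4) count=4: revealed 1 new [(2,4)] -> total=10

Answer: .#....
......
....#.
......
..####
..####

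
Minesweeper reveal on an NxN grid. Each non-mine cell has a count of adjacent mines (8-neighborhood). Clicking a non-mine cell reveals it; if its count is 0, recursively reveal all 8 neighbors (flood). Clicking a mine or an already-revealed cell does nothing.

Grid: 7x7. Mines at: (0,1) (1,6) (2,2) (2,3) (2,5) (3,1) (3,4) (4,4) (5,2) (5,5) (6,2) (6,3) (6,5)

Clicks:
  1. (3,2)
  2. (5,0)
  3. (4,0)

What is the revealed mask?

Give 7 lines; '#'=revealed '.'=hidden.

Answer: .......
.......
.......
..#....
##.....
##.....
##.....

Derivation:
Click 1 (3,2) count=3: revealed 1 new [(3,2)] -> total=1
Click 2 (5,0) count=0: revealed 6 new [(4,0) (4,1) (5,0) (5,1) (6,0) (6,1)] -> total=7
Click 3 (4,0) count=1: revealed 0 new [(none)] -> total=7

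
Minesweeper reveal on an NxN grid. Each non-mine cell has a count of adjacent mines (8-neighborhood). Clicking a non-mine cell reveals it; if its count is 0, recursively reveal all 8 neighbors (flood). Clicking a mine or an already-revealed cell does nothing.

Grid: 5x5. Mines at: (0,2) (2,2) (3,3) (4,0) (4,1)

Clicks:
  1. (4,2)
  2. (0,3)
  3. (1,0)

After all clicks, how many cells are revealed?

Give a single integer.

Answer: 10

Derivation:
Click 1 (4,2) count=2: revealed 1 new [(4,2)] -> total=1
Click 2 (0,3) count=1: revealed 1 new [(0,3)] -> total=2
Click 3 (1,0) count=0: revealed 8 new [(0,0) (0,1) (1,0) (1,1) (2,0) (2,1) (3,0) (3,1)] -> total=10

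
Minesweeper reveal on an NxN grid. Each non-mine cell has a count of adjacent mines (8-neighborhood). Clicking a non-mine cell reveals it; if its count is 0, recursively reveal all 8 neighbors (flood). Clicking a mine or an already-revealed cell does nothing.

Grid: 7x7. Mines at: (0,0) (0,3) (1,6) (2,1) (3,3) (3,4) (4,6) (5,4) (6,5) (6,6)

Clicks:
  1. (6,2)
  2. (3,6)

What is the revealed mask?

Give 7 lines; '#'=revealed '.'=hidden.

Answer: .......
.......
.......
###...#
####...
####...
####...

Derivation:
Click 1 (6,2) count=0: revealed 15 new [(3,0) (3,1) (3,2) (4,0) (4,1) (4,2) (4,3) (5,0) (5,1) (5,2) (5,3) (6,0) (6,1) (6,2) (6,3)] -> total=15
Click 2 (3,6) count=1: revealed 1 new [(3,6)] -> total=16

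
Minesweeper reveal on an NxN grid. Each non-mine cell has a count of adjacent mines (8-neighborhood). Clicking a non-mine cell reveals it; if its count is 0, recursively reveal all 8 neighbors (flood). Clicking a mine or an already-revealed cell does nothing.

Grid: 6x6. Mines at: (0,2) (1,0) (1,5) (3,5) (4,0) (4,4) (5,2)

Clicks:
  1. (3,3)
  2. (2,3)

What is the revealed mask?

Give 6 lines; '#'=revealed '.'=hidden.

Answer: ......
.####.
.####.
.####.
.###..
......

Derivation:
Click 1 (3,3) count=1: revealed 1 new [(3,3)] -> total=1
Click 2 (2,3) count=0: revealed 14 new [(1,1) (1,2) (1,3) (1,4) (2,1) (2,2) (2,3) (2,4) (3,1) (3,2) (3,4) (4,1) (4,2) (4,3)] -> total=15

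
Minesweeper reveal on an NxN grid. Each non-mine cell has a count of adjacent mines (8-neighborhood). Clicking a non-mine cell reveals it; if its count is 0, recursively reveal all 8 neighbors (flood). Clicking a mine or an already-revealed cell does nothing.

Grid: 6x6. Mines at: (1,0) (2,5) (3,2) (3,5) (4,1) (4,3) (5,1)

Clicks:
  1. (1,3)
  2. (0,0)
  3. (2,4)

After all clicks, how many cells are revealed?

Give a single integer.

Answer: 15

Derivation:
Click 1 (1,3) count=0: revealed 14 new [(0,1) (0,2) (0,3) (0,4) (0,5) (1,1) (1,2) (1,3) (1,4) (1,5) (2,1) (2,2) (2,3) (2,4)] -> total=14
Click 2 (0,0) count=1: revealed 1 new [(0,0)] -> total=15
Click 3 (2,4) count=2: revealed 0 new [(none)] -> total=15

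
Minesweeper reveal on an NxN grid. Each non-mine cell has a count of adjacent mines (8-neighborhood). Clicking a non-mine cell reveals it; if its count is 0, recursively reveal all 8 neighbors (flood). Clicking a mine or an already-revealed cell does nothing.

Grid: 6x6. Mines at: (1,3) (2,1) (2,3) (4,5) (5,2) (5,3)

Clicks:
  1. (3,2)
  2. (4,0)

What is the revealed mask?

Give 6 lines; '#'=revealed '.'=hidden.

Answer: ......
......
......
###...
##....
##....

Derivation:
Click 1 (3,2) count=2: revealed 1 new [(3,2)] -> total=1
Click 2 (4,0) count=0: revealed 6 new [(3,0) (3,1) (4,0) (4,1) (5,0) (5,1)] -> total=7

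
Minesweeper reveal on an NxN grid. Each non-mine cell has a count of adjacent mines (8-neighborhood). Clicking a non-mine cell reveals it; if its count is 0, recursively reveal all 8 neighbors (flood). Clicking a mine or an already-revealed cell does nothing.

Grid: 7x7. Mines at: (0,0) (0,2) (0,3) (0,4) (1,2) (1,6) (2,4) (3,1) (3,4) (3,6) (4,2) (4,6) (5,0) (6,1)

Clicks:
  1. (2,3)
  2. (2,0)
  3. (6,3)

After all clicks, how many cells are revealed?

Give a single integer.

Answer: 15

Derivation:
Click 1 (2,3) count=3: revealed 1 new [(2,3)] -> total=1
Click 2 (2,0) count=1: revealed 1 new [(2,0)] -> total=2
Click 3 (6,3) count=0: revealed 13 new [(4,3) (4,4) (4,5) (5,2) (5,3) (5,4) (5,5) (5,6) (6,2) (6,3) (6,4) (6,5) (6,6)] -> total=15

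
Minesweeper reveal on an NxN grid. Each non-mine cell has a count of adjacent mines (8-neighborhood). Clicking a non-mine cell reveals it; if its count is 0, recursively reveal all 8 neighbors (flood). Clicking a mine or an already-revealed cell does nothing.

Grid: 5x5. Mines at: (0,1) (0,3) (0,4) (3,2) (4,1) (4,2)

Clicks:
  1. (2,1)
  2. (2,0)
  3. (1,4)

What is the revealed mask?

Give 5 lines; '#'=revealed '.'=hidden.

Click 1 (2,1) count=1: revealed 1 new [(2,1)] -> total=1
Click 2 (2,0) count=0: revealed 5 new [(1,0) (1,1) (2,0) (3,0) (3,1)] -> total=6
Click 3 (1,4) count=2: revealed 1 new [(1,4)] -> total=7

Answer: .....
##..#
##...
##...
.....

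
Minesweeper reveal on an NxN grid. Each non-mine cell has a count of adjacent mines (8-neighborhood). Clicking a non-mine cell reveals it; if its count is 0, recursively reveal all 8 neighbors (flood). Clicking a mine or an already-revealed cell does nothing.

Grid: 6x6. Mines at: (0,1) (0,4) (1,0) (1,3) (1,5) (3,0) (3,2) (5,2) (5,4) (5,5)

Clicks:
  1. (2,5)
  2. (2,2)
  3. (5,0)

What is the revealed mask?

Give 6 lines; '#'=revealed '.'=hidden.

Click 1 (2,5) count=1: revealed 1 new [(2,5)] -> total=1
Click 2 (2,2) count=2: revealed 1 new [(2,2)] -> total=2
Click 3 (5,0) count=0: revealed 4 new [(4,0) (4,1) (5,0) (5,1)] -> total=6

Answer: ......
......
..#..#
......
##....
##....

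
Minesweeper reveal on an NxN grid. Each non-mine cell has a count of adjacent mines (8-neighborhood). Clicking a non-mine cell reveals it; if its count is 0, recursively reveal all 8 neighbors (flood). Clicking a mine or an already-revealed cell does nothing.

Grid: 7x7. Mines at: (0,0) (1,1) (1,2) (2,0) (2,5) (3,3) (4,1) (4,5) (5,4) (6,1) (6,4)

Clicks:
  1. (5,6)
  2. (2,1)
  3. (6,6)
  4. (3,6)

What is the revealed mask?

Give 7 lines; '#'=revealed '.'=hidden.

Answer: .......
.......
.#.....
......#
.......
.....##
.....##

Derivation:
Click 1 (5,6) count=1: revealed 1 new [(5,6)] -> total=1
Click 2 (2,1) count=3: revealed 1 new [(2,1)] -> total=2
Click 3 (6,6) count=0: revealed 3 new [(5,5) (6,5) (6,6)] -> total=5
Click 4 (3,6) count=2: revealed 1 new [(3,6)] -> total=6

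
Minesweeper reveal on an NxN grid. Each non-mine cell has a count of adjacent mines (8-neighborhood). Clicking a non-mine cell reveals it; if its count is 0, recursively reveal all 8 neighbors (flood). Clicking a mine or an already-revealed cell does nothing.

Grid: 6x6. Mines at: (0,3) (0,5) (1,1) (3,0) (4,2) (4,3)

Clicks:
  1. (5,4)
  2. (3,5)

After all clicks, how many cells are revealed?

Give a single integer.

Click 1 (5,4) count=1: revealed 1 new [(5,4)] -> total=1
Click 2 (3,5) count=0: revealed 15 new [(1,2) (1,3) (1,4) (1,5) (2,2) (2,3) (2,4) (2,5) (3,2) (3,3) (3,4) (3,5) (4,4) (4,5) (5,5)] -> total=16

Answer: 16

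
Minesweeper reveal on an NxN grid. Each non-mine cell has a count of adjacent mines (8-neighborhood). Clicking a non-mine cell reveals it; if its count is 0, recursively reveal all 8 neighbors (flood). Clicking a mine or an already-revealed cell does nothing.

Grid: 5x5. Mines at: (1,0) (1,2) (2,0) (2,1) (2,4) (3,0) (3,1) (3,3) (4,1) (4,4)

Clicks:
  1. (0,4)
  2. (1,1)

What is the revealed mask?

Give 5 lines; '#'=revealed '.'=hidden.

Answer: ...##
.#.##
.....
.....
.....

Derivation:
Click 1 (0,4) count=0: revealed 4 new [(0,3) (0,4) (1,3) (1,4)] -> total=4
Click 2 (1,1) count=4: revealed 1 new [(1,1)] -> total=5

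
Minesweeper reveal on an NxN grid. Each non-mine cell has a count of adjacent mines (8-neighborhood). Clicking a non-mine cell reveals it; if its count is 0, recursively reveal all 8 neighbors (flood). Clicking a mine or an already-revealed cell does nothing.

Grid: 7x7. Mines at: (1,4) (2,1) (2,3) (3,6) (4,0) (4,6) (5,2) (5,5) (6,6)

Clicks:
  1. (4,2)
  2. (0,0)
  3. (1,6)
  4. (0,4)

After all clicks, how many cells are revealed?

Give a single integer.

Click 1 (4,2) count=1: revealed 1 new [(4,2)] -> total=1
Click 2 (0,0) count=0: revealed 8 new [(0,0) (0,1) (0,2) (0,3) (1,0) (1,1) (1,2) (1,3)] -> total=9
Click 3 (1,6) count=0: revealed 6 new [(0,5) (0,6) (1,5) (1,6) (2,5) (2,6)] -> total=15
Click 4 (0,4) count=1: revealed 1 new [(0,4)] -> total=16

Answer: 16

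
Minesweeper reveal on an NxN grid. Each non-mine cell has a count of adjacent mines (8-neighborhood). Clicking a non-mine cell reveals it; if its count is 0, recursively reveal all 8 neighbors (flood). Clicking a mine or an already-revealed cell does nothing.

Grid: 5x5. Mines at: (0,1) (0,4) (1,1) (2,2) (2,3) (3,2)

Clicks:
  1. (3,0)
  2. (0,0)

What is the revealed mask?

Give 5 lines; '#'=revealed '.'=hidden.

Answer: #....
.....
##...
##...
##...

Derivation:
Click 1 (3,0) count=0: revealed 6 new [(2,0) (2,1) (3,0) (3,1) (4,0) (4,1)] -> total=6
Click 2 (0,0) count=2: revealed 1 new [(0,0)] -> total=7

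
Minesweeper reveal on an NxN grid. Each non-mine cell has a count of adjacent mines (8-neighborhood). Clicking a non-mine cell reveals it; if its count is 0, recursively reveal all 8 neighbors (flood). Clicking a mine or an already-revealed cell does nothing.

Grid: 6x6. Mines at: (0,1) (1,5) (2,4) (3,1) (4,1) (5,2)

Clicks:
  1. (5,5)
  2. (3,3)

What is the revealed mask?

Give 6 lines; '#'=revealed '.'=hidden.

Click 1 (5,5) count=0: revealed 9 new [(3,3) (3,4) (3,5) (4,3) (4,4) (4,5) (5,3) (5,4) (5,5)] -> total=9
Click 2 (3,3) count=1: revealed 0 new [(none)] -> total=9

Answer: ......
......
......
...###
...###
...###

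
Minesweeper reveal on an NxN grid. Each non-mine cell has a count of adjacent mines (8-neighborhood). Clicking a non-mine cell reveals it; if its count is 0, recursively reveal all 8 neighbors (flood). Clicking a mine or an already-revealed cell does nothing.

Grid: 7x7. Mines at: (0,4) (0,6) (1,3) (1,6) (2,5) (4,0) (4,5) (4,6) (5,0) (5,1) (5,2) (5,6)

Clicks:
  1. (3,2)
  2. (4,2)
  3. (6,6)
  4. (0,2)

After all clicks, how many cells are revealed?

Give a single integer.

Click 1 (3,2) count=0: revealed 20 new [(0,0) (0,1) (0,2) (1,0) (1,1) (1,2) (2,0) (2,1) (2,2) (2,3) (2,4) (3,0) (3,1) (3,2) (3,3) (3,4) (4,1) (4,2) (4,3) (4,4)] -> total=20
Click 2 (4,2) count=2: revealed 0 new [(none)] -> total=20
Click 3 (6,6) count=1: revealed 1 new [(6,6)] -> total=21
Click 4 (0,2) count=1: revealed 0 new [(none)] -> total=21

Answer: 21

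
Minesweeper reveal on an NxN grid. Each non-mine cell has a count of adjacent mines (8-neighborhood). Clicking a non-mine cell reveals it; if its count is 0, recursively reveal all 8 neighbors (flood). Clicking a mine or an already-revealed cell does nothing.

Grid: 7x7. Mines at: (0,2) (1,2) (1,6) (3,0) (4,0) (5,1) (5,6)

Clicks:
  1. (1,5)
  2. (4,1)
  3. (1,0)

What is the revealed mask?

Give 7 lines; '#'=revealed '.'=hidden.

Click 1 (1,5) count=1: revealed 1 new [(1,5)] -> total=1
Click 2 (4,1) count=3: revealed 1 new [(4,1)] -> total=2
Click 3 (1,0) count=0: revealed 6 new [(0,0) (0,1) (1,0) (1,1) (2,0) (2,1)] -> total=8

Answer: ##.....
##...#.
##.....
.......
.#.....
.......
.......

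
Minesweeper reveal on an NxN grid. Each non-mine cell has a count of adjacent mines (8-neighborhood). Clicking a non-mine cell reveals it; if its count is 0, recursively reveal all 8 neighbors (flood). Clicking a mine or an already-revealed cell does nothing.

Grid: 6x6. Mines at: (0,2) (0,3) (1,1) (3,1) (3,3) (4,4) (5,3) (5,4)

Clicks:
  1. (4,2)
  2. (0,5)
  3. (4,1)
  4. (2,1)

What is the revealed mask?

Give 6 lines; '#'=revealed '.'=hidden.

Answer: ....##
....##
.#..##
....##
.##...
......

Derivation:
Click 1 (4,2) count=3: revealed 1 new [(4,2)] -> total=1
Click 2 (0,5) count=0: revealed 8 new [(0,4) (0,5) (1,4) (1,5) (2,4) (2,5) (3,4) (3,5)] -> total=9
Click 3 (4,1) count=1: revealed 1 new [(4,1)] -> total=10
Click 4 (2,1) count=2: revealed 1 new [(2,1)] -> total=11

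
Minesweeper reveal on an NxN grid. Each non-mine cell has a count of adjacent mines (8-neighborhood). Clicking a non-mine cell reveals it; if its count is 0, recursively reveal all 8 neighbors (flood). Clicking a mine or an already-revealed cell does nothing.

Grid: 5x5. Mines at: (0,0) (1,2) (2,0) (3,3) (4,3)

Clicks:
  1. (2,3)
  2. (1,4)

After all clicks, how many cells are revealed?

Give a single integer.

Click 1 (2,3) count=2: revealed 1 new [(2,3)] -> total=1
Click 2 (1,4) count=0: revealed 5 new [(0,3) (0,4) (1,3) (1,4) (2,4)] -> total=6

Answer: 6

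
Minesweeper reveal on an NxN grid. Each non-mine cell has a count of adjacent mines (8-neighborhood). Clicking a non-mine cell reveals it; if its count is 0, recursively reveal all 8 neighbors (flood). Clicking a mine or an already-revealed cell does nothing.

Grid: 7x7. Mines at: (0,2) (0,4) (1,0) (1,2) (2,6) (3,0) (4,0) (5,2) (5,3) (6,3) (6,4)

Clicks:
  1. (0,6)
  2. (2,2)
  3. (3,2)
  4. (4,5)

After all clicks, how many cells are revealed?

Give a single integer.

Click 1 (0,6) count=0: revealed 4 new [(0,5) (0,6) (1,5) (1,6)] -> total=4
Click 2 (2,2) count=1: revealed 1 new [(2,2)] -> total=5
Click 3 (3,2) count=0: revealed 23 new [(1,3) (1,4) (2,1) (2,3) (2,4) (2,5) (3,1) (3,2) (3,3) (3,4) (3,5) (3,6) (4,1) (4,2) (4,3) (4,4) (4,5) (4,6) (5,4) (5,5) (5,6) (6,5) (6,6)] -> total=28
Click 4 (4,5) count=0: revealed 0 new [(none)] -> total=28

Answer: 28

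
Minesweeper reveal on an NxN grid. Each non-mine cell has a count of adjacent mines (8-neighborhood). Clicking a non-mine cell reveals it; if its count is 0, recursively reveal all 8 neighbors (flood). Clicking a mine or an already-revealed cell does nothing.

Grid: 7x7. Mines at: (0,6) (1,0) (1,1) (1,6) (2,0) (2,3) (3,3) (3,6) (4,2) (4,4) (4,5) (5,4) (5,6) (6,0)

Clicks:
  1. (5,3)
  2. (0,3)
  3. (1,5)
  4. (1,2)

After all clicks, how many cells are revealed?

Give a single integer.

Click 1 (5,3) count=3: revealed 1 new [(5,3)] -> total=1
Click 2 (0,3) count=0: revealed 8 new [(0,2) (0,3) (0,4) (0,5) (1,2) (1,3) (1,4) (1,5)] -> total=9
Click 3 (1,5) count=2: revealed 0 new [(none)] -> total=9
Click 4 (1,2) count=2: revealed 0 new [(none)] -> total=9

Answer: 9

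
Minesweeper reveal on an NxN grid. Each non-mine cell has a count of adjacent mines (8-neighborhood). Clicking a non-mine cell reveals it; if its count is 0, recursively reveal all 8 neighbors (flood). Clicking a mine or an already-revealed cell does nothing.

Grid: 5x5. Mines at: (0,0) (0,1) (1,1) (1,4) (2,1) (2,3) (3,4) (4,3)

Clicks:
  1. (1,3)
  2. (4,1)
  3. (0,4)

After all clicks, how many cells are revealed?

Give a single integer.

Answer: 8

Derivation:
Click 1 (1,3) count=2: revealed 1 new [(1,3)] -> total=1
Click 2 (4,1) count=0: revealed 6 new [(3,0) (3,1) (3,2) (4,0) (4,1) (4,2)] -> total=7
Click 3 (0,4) count=1: revealed 1 new [(0,4)] -> total=8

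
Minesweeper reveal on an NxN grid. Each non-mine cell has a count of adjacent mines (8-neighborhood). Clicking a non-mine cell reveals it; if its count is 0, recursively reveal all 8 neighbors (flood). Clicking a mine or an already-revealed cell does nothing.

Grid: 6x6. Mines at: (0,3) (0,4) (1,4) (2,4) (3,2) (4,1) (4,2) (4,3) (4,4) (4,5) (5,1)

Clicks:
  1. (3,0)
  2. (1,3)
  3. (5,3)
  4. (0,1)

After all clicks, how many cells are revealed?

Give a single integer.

Click 1 (3,0) count=1: revealed 1 new [(3,0)] -> total=1
Click 2 (1,3) count=4: revealed 1 new [(1,3)] -> total=2
Click 3 (5,3) count=3: revealed 1 new [(5,3)] -> total=3
Click 4 (0,1) count=0: revealed 10 new [(0,0) (0,1) (0,2) (1,0) (1,1) (1,2) (2,0) (2,1) (2,2) (3,1)] -> total=13

Answer: 13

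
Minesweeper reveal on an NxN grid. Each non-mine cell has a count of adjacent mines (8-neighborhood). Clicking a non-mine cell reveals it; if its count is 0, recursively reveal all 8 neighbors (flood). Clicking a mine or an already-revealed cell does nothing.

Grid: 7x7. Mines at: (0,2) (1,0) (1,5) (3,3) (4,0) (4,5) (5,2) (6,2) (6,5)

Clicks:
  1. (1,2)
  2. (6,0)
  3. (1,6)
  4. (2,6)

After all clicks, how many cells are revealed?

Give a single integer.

Answer: 7

Derivation:
Click 1 (1,2) count=1: revealed 1 new [(1,2)] -> total=1
Click 2 (6,0) count=0: revealed 4 new [(5,0) (5,1) (6,0) (6,1)] -> total=5
Click 3 (1,6) count=1: revealed 1 new [(1,6)] -> total=6
Click 4 (2,6) count=1: revealed 1 new [(2,6)] -> total=7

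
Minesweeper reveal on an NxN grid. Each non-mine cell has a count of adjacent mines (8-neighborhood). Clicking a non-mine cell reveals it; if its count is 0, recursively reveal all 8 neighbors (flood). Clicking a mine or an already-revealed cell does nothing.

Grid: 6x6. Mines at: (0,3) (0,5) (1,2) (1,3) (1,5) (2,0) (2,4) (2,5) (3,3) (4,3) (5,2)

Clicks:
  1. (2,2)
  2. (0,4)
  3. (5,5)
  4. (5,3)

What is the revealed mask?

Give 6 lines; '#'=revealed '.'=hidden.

Click 1 (2,2) count=3: revealed 1 new [(2,2)] -> total=1
Click 2 (0,4) count=4: revealed 1 new [(0,4)] -> total=2
Click 3 (5,5) count=0: revealed 6 new [(3,4) (3,5) (4,4) (4,5) (5,4) (5,5)] -> total=8
Click 4 (5,3) count=2: revealed 1 new [(5,3)] -> total=9

Answer: ....#.
......
..#...
....##
....##
...###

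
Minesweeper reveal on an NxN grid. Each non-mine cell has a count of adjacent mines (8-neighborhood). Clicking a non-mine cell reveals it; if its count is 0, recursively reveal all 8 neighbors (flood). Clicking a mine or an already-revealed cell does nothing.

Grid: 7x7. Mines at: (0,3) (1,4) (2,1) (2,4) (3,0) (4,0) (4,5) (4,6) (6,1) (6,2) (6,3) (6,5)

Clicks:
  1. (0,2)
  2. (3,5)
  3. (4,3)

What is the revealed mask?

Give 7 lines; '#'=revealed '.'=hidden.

Answer: ..#....
.......
.......
.#####.
.####..
.####..
.......

Derivation:
Click 1 (0,2) count=1: revealed 1 new [(0,2)] -> total=1
Click 2 (3,5) count=3: revealed 1 new [(3,5)] -> total=2
Click 3 (4,3) count=0: revealed 12 new [(3,1) (3,2) (3,3) (3,4) (4,1) (4,2) (4,3) (4,4) (5,1) (5,2) (5,3) (5,4)] -> total=14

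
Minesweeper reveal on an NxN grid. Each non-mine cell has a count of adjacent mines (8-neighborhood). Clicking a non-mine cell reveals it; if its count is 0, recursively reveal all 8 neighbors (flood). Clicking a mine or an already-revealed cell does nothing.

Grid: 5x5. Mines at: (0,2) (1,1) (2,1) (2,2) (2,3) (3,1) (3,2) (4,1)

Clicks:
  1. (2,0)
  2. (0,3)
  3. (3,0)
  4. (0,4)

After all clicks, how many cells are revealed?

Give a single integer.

Click 1 (2,0) count=3: revealed 1 new [(2,0)] -> total=1
Click 2 (0,3) count=1: revealed 1 new [(0,3)] -> total=2
Click 3 (3,0) count=3: revealed 1 new [(3,0)] -> total=3
Click 4 (0,4) count=0: revealed 3 new [(0,4) (1,3) (1,4)] -> total=6

Answer: 6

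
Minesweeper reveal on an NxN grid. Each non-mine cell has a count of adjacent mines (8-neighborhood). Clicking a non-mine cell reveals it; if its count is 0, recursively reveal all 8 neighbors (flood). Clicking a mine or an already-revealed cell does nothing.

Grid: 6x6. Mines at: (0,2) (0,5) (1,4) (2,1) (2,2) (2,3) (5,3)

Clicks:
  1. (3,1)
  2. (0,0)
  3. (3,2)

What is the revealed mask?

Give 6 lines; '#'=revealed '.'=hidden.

Click 1 (3,1) count=2: revealed 1 new [(3,1)] -> total=1
Click 2 (0,0) count=0: revealed 4 new [(0,0) (0,1) (1,0) (1,1)] -> total=5
Click 3 (3,2) count=3: revealed 1 new [(3,2)] -> total=6

Answer: ##....
##....
......
.##...
......
......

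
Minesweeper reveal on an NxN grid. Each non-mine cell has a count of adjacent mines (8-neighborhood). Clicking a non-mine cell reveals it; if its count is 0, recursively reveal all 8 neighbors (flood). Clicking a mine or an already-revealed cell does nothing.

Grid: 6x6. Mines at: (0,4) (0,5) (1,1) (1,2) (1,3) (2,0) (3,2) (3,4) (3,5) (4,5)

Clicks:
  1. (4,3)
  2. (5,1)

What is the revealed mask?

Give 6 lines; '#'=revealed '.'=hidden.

Click 1 (4,3) count=2: revealed 1 new [(4,3)] -> total=1
Click 2 (5,1) count=0: revealed 11 new [(3,0) (3,1) (4,0) (4,1) (4,2) (4,4) (5,0) (5,1) (5,2) (5,3) (5,4)] -> total=12

Answer: ......
......
......
##....
#####.
#####.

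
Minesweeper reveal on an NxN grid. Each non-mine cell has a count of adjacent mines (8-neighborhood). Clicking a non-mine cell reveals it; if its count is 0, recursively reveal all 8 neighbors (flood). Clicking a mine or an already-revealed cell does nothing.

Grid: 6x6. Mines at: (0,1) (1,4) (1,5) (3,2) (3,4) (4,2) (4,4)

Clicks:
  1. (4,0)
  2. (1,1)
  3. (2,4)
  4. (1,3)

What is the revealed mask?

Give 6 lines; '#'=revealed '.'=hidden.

Click 1 (4,0) count=0: revealed 10 new [(1,0) (1,1) (2,0) (2,1) (3,0) (3,1) (4,0) (4,1) (5,0) (5,1)] -> total=10
Click 2 (1,1) count=1: revealed 0 new [(none)] -> total=10
Click 3 (2,4) count=3: revealed 1 new [(2,4)] -> total=11
Click 4 (1,3) count=1: revealed 1 new [(1,3)] -> total=12

Answer: ......
##.#..
##..#.
##....
##....
##....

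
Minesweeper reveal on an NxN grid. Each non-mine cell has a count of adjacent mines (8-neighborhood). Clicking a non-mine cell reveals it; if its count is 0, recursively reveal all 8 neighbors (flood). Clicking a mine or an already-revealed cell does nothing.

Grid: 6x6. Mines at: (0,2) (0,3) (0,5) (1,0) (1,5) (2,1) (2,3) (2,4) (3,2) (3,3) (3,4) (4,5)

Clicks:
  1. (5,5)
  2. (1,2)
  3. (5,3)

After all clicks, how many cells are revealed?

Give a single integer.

Click 1 (5,5) count=1: revealed 1 new [(5,5)] -> total=1
Click 2 (1,2) count=4: revealed 1 new [(1,2)] -> total=2
Click 3 (5,3) count=0: revealed 12 new [(3,0) (3,1) (4,0) (4,1) (4,2) (4,3) (4,4) (5,0) (5,1) (5,2) (5,3) (5,4)] -> total=14

Answer: 14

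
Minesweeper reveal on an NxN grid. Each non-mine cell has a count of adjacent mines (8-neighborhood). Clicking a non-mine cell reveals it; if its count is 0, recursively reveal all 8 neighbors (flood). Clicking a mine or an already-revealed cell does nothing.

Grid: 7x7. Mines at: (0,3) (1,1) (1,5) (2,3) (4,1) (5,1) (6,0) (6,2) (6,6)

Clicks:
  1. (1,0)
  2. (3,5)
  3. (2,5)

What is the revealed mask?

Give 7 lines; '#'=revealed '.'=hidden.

Click 1 (1,0) count=1: revealed 1 new [(1,0)] -> total=1
Click 2 (3,5) count=0: revealed 21 new [(2,4) (2,5) (2,6) (3,2) (3,3) (3,4) (3,5) (3,6) (4,2) (4,3) (4,4) (4,5) (4,6) (5,2) (5,3) (5,4) (5,5) (5,6) (6,3) (6,4) (6,5)] -> total=22
Click 3 (2,5) count=1: revealed 0 new [(none)] -> total=22

Answer: .......
#......
....###
..#####
..#####
..#####
...###.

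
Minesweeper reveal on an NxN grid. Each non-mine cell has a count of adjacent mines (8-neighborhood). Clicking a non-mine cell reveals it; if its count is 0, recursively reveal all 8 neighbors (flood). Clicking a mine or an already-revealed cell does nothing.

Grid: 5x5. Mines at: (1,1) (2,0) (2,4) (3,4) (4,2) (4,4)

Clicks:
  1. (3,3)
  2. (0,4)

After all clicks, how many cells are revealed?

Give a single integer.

Answer: 7

Derivation:
Click 1 (3,3) count=4: revealed 1 new [(3,3)] -> total=1
Click 2 (0,4) count=0: revealed 6 new [(0,2) (0,3) (0,4) (1,2) (1,3) (1,4)] -> total=7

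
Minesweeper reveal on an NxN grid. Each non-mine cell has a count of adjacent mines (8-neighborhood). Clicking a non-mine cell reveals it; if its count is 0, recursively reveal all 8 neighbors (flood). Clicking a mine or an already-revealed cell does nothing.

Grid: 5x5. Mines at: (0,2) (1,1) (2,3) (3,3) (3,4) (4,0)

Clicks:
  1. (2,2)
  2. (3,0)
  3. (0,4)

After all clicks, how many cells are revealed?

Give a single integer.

Click 1 (2,2) count=3: revealed 1 new [(2,2)] -> total=1
Click 2 (3,0) count=1: revealed 1 new [(3,0)] -> total=2
Click 3 (0,4) count=0: revealed 4 new [(0,3) (0,4) (1,3) (1,4)] -> total=6

Answer: 6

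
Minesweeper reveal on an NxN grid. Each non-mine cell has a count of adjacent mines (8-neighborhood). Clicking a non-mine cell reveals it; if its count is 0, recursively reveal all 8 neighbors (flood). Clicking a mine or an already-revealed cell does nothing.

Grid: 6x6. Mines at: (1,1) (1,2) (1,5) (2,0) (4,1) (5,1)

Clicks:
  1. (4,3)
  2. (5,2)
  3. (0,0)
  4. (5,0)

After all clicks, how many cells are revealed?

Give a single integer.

Click 1 (4,3) count=0: revealed 16 new [(2,2) (2,3) (2,4) (2,5) (3,2) (3,3) (3,4) (3,5) (4,2) (4,3) (4,4) (4,5) (5,2) (5,3) (5,4) (5,5)] -> total=16
Click 2 (5,2) count=2: revealed 0 new [(none)] -> total=16
Click 3 (0,0) count=1: revealed 1 new [(0,0)] -> total=17
Click 4 (5,0) count=2: revealed 1 new [(5,0)] -> total=18

Answer: 18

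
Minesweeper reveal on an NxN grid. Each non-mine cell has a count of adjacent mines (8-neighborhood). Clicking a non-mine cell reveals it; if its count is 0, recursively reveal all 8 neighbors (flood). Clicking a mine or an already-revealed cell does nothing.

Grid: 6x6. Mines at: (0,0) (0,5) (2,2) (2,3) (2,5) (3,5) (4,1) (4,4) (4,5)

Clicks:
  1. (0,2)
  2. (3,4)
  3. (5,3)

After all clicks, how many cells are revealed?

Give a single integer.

Answer: 10

Derivation:
Click 1 (0,2) count=0: revealed 8 new [(0,1) (0,2) (0,3) (0,4) (1,1) (1,2) (1,3) (1,4)] -> total=8
Click 2 (3,4) count=5: revealed 1 new [(3,4)] -> total=9
Click 3 (5,3) count=1: revealed 1 new [(5,3)] -> total=10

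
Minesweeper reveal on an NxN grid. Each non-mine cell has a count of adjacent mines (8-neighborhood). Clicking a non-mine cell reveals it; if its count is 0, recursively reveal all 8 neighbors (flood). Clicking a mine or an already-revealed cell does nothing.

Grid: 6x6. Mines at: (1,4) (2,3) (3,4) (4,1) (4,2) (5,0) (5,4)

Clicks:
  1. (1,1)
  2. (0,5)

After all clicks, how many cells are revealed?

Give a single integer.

Answer: 15

Derivation:
Click 1 (1,1) count=0: revealed 14 new [(0,0) (0,1) (0,2) (0,3) (1,0) (1,1) (1,2) (1,3) (2,0) (2,1) (2,2) (3,0) (3,1) (3,2)] -> total=14
Click 2 (0,5) count=1: revealed 1 new [(0,5)] -> total=15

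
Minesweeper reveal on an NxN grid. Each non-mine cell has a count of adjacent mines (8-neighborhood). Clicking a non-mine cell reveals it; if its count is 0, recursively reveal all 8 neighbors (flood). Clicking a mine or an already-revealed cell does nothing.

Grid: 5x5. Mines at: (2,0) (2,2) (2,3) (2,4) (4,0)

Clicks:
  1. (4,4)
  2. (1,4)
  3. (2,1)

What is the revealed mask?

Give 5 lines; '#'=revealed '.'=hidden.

Answer: .....
....#
.#...
.####
.####

Derivation:
Click 1 (4,4) count=0: revealed 8 new [(3,1) (3,2) (3,3) (3,4) (4,1) (4,2) (4,3) (4,4)] -> total=8
Click 2 (1,4) count=2: revealed 1 new [(1,4)] -> total=9
Click 3 (2,1) count=2: revealed 1 new [(2,1)] -> total=10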